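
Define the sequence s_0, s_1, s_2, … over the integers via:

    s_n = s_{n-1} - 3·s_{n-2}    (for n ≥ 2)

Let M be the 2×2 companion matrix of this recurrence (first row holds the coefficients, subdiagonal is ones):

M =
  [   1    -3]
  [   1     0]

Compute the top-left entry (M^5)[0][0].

16

(M^5)[0][0] is the top entry after applying M 5 times to the unit state (1, 0). Equivalently it is h_{6} for the auxiliary sequence (h_n) obeying the same recurrence with h_1 = 1 and h_i = 0 for 0 ≤ i < 1:
h_2 = 1·1 + -3·0 = 1
h_3 = 1·1 + -3·1 = -2
h_4 = 1·-2 + -3·1 = -5
h_5 = 1·-5 + -3·-2 = 1
h_6 = 1·1 + -3·-5 = 16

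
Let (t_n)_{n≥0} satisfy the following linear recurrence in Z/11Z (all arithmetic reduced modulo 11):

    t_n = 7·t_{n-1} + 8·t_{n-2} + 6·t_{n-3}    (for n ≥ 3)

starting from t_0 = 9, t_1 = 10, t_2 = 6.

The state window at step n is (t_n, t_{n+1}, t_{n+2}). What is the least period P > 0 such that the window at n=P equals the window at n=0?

120

n=0: window = (9, 10, 6)
n=1: window = (10, 6, 0)
n=2: window = (6, 0, 9)
n=3: window = (0, 9, 0)
n=4: window = (9, 0, 6)
n=5: window = (0, 6, 8)
n=6: window = (6, 8, 5)
n=7: window = (8, 5, 3)
n=8: window = (5, 3, 10)
n=9: window = (3, 10, 3)
n=10: window = (10, 3, 9)
n=11: window = (3, 9, 4)
n=12: window = (9, 4, 8)
n=13: window = (4, 8, 10)
n=14: window = (8, 10, 4)
n=15: window = (10, 4, 2)
n=16: window = (4, 2, 7)
n=17: window = (2, 7, 1)
n=18: window = (7, 1, 9)
n=19: window = (1, 9, 3)
n=20: window = (9, 3, 0)
n=21: window = (3, 0, 1)
n=22: window = (0, 1, 3)
n=23: window = (1, 3, 7)
n=24: window = (3, 7, 2)
n=25: window = (7, 2, 0)
n=26: window = (2, 0, 3)
n=27: window = (0, 3, 0)
n=28: window = (3, 0, 2)
n=29: window = (0, 2, 10)
n=30: window = (2, 10, 9)
n=31: window = (10, 9, 1)
n=32: window = (9, 1, 7)
n=33: window = (1, 7, 1)
n=34: window = (7, 1, 3)
n=35: window = (1, 3, 5)
n=36: window = (3, 5, 10)
n=37: window = (5, 10, 7)
n=38: window = (10, 7, 5)
n=39: window = (7, 5, 8)
n=40: window = (5, 8, 6)
…
n=118: window = (0, 3, 9)
n=119: window = (3, 9, 10)
n=120: window = (9, 10, 6)
window at n=120 equals window at n=0 → period = 120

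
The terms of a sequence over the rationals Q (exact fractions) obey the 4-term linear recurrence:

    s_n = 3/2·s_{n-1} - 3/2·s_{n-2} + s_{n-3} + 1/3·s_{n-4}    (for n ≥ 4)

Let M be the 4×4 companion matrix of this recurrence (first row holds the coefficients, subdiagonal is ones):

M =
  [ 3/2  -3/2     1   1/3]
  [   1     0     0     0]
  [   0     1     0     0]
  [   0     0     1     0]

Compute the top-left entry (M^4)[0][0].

25/48

(M^4)[0][0] is the top entry after applying M 4 times to the unit state (1, 0, 0, 0). Equivalently it is h_{7} for the auxiliary sequence (h_n) obeying the same recurrence with h_3 = 1 and h_i = 0 for 0 ≤ i < 3:
h_4 = 3/2·1 + -3/2·0 + 1·0 + 1/3·0 = 3/2
h_5 = 3/2·3/2 + -3/2·1 + 1·0 + 1/3·0 = 3/4
h_6 = 3/2·3/4 + -3/2·3/2 + 1·1 + 1/3·0 = -1/8
h_7 = 3/2·-1/8 + -3/2·3/4 + 1·3/2 + 1/3·1 = 25/48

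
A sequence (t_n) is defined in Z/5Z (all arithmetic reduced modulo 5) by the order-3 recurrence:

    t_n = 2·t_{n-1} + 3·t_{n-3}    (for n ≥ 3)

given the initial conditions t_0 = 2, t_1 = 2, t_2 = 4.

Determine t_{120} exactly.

1

t_3 = 2·4 + 0·2 + 3·2 = 4
t_4 = 2·4 + 0·4 + 3·2 = 4
t_5 = 2·4 + 0·4 + 3·4 = 0
t_6 = 2·0 + 0·4 + 3·4 = 2
t_7 = 2·2 + 0·0 + 3·4 = 1
t_8 = 2·1 + 0·2 + 3·0 = 2
t_9 = 2·2 + 0·1 + 3·2 = 0
t_10 = 2·0 + 0·2 + 3·1 = 3
t_11 = 2·3 + 0·0 + 3·2 = 2
t_12 = 2·2 + 0·3 + 3·0 = 4
t_13 = 2·4 + 0·2 + 3·3 = 2
t_14 = 2·2 + 0·4 + 3·2 = 0
t_15 = 2·0 + 0·2 + 3·4 = 2
t_16 = 2·2 + 0·0 + 3·2 = 0
t_17 = 2·0 + 0·2 + 3·0 = 0
t_18 = 2·0 + 0·0 + 3·2 = 1
t_19 = 2·1 + 0·0 + 3·0 = 2
t_20 = 2·2 + 0·1 + 3·0 = 4
t_21 = 2·4 + 0·2 + 3·1 = 1
t_22 = 2·1 + 0·4 + 3·2 = 3
t_23 = 2·3 + 0·1 + 3·4 = 3
t_24 = 2·3 + 0·3 + 3·1 = 4
t_25 = 2·4 + 0·3 + 3·3 = 2
t_26 = 2·2 + 0·4 + 3·3 = 3
t_27 = 2·3 + 0·2 + 3·4 = 3
t_28 = 2·3 + 0·3 + 3·2 = 2
t_29 = 2·2 + 0·3 + 3·3 = 3
t_30 = 2·3 + 0·2 + 3·3 = 0
t_31 = 2·0 + 0·3 + 3·2 = 1
t_32 = 2·1 + 0·0 + 3·3 = 1
t_33 = 2·1 + 0·1 + 3·0 = 2
t_34 = 2·2 + 0·1 + 3·1 = 2
t_35 = 2·2 + 0·2 + 3·1 = 2
t_36 = 2·2 + 0·2 + 3·2 = 0
t_37 = 2·0 + 0·2 + 3·2 = 1
t_38 = 2·1 + 0·0 + 3·2 = 3
t_39 = 2·3 + 0·1 + 3·0 = 1
t_40 = 2·1 + 0·3 + 3·1 = 0
t_41 = 2·0 + 0·1 + 3·3 = 4
t_42 = 2·4 + 0·0 + 3·1 = 1
t_43 = 2·1 + 0·4 + 3·0 = 2
t_44 = 2·2 + 0·1 + 3·4 = 1
t_45 = 2·1 + 0·2 + 3·1 = 0
t_46 = 2·0 + 0·1 + 3·2 = 1
t_47 = 2·1 + 0·0 + 3·1 = 0
t_48 = 2·0 + 0·1 + 3·0 = 0
t_49 = 2·0 + 0·0 + 3·1 = 3
t_50 = 2·3 + 0·0 + 3·0 = 1
t_51 = 2·1 + 0·3 + 3·0 = 2
t_52 = 2·2 + 0·1 + 3·3 = 3
t_53 = 2·3 + 0·2 + 3·1 = 4
t_54 = 2·4 + 0·3 + 3·2 = 4
t_55 = 2·4 + 0·4 + 3·3 = 2
t_56 = 2·2 + 0·4 + 3·4 = 1
t_57 = 2·1 + 0·2 + 3·4 = 4
t_58 = 2·4 + 0·1 + 3·2 = 4
t_59 = 2·4 + 0·4 + 3·1 = 1
t_60 = 2·1 + 0·4 + 3·4 = 4
t_61 = 2·4 + 0·1 + 3·4 = 0
t_62 = 2·0 + 0·4 + 3·1 = 3
t_63 = 2·3 + 0·0 + 3·4 = 3
t_64 = 2·3 + 0·3 + 3·0 = 1
t_65 = 2·1 + 0·3 + 3·3 = 1
t_66 = 2·1 + 0·1 + 3·3 = 1
t_67 = 2·1 + 0·1 + 3·1 = 0
t_68 = 2·0 + 0·1 + 3·1 = 3
t_69 = 2·3 + 0·0 + 3·1 = 4
t_70 = 2·4 + 0·3 + 3·0 = 3
t_71 = 2·3 + 0·4 + 3·3 = 0
t_72 = 2·0 + 0·3 + 3·4 = 2
t_73 = 2·2 + 0·0 + 3·3 = 3
t_74 = 2·3 + 0·2 + 3·0 = 1
t_75 = 2·1 + 0·3 + 3·2 = 3
t_76 = 2·3 + 0·1 + 3·3 = 0
t_77 = 2·0 + 0·3 + 3·1 = 3
t_78 = 2·3 + 0·0 + 3·3 = 0
t_79 = 2·0 + 0·3 + 3·0 = 0
t_80 = 2·0 + 0·0 + 3·3 = 4
t_81 = 2·4 + 0·0 + 3·0 = 3
t_82 = 2·3 + 0·4 + 3·0 = 1
t_83 = 2·1 + 0·3 + 3·4 = 4
t_84 = 2·4 + 0·1 + 3·3 = 2
t_85 = 2·2 + 0·4 + 3·1 = 2
t_86 = 2·2 + 0·2 + 3·4 = 1
t_87 = 2·1 + 0·2 + 3·2 = 3
t_88 = 2·3 + 0·1 + 3·2 = 2
t_89 = 2·2 + 0·3 + 3·1 = 2
t_90 = 2·2 + 0·2 + 3·3 = 3
t_91 = 2·3 + 0·2 + 3·2 = 2
t_92 = 2·2 + 0·3 + 3·2 = 0
t_93 = 2·0 + 0·2 + 3·3 = 4
t_94 = 2·4 + 0·0 + 3·2 = 4
t_95 = 2·4 + 0·4 + 3·0 = 3
t_96 = 2·3 + 0·4 + 3·4 = 3
t_97 = 2·3 + 0·3 + 3·4 = 3
t_98 = 2·3 + 0·3 + 3·3 = 0
t_99 = 2·0 + 0·3 + 3·3 = 4
t_100 = 2·4 + 0·0 + 3·3 = 2
t_101 = 2·2 + 0·4 + 3·0 = 4
t_102 = 2·4 + 0·2 + 3·4 = 0
t_103 = 2·0 + 0·4 + 3·2 = 1
t_104 = 2·1 + 0·0 + 3·4 = 4
t_105 = 2·4 + 0·1 + 3·0 = 3
t_106 = 2·3 + 0·4 + 3·1 = 4
t_107 = 2·4 + 0·3 + 3·4 = 0
t_108 = 2·0 + 0·4 + 3·3 = 4
t_109 = 2·4 + 0·0 + 3·4 = 0
t_110 = 2·0 + 0·4 + 3·0 = 0
t_111 = 2·0 + 0·0 + 3·4 = 2
t_112 = 2·2 + 0·0 + 3·0 = 4
t_113 = 2·4 + 0·2 + 3·0 = 3
t_114 = 2·3 + 0·4 + 3·2 = 2
t_115 = 2·2 + 0·3 + 3·4 = 1
t_116 = 2·1 + 0·2 + 3·3 = 1
t_117 = 2·1 + 0·1 + 3·2 = 3
t_118 = 2·3 + 0·1 + 3·1 = 4
t_119 = 2·4 + 0·3 + 3·1 = 1
t_120 = 2·1 + 0·4 + 3·3 = 1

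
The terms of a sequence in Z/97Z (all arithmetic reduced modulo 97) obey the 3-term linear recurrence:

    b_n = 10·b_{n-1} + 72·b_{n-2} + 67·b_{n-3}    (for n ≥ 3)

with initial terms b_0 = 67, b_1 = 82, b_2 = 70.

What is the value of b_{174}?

b_3 = 10·70 + 72·82 + 67·67 = 35
b_4 = 10·35 + 72·70 + 67·82 = 20
b_5 = 10·20 + 72·35 + 67·70 = 38
b_6 = 10·38 + 72·20 + 67·35 = 91
b_7 = 10·91 + 72·38 + 67·20 = 39
b_8 = 10·39 + 72·91 + 67·38 = 79
Continuing the recurrence:
  b_9 = 92;  b_10 = 6;  b_11 = 46;  b_12 = 72;  b_13 = 69;  b_14 = 32
  b_15 = 24;  b_16 = 86;  b_17 = 76;  b_18 = 24;  b_19 = 28;  b_20 = 19
  b_21 = 31;  b_22 = 62;  b_23 = 51;  b_24 = 67;  b_25 = 57;  b_26 = 81
  b_27 = 91;  b_28 = 85;  b_29 = 25;  b_30 = 51;  b_31 = 51;  b_32 = 37
  b_33 = 87;  b_34 = 64;  b_35 = 71;  b_36 = 89;  b_37 = 8;  b_38 = 90
  b_39 = 67;  b_40 = 23;  b_41 = 26;  b_42 = 3;  b_43 = 48;  b_44 = 13
  b_45 = 4;  b_46 = 21;  b_47 = 11;  b_48 = 47;  b_49 = 50;  b_50 = 62
  b_51 = 94;  b_52 = 24;  b_53 = 7;  b_54 = 45;  b_55 = 40;  b_56 = 35
  b_57 = 37;  b_58 = 41;  b_59 = 84;  b_60 = 63;  b_61 = 16;  b_62 = 42
  b_63 = 70;  b_64 = 43;  b_65 = 39;  b_66 = 28;  b_67 = 52;  b_68 = 8
  b_69 = 74;  b_70 = 47;  b_71 = 29;  b_72 = 96;  b_73 = 86;  b_74 = 15
  b_75 = 67;  b_76 = 43;  b_77 = 51;  b_78 = 44;  b_79 = 9;  b_80 = 79
  b_81 = 21;  b_82 = 2;  b_83 = 35;  b_84 = 58;  b_85 = 33;  b_86 = 61
  b_87 = 82;  b_88 = 51;  b_89 = 25;  b_90 = 7;  b_91 = 49;  b_92 = 50
  b_93 = 35;  b_94 = 55;  b_95 = 18;  b_96 = 83;  b_97 = 88;  b_98 = 11
  b_99 = 76;  b_100 = 76;  b_101 = 82;  b_102 = 35;  b_103 = 94;  b_104 = 30
  b_105 = 4;  b_106 = 59;  b_107 = 75;  b_108 = 28;  b_109 = 30;  b_110 = 66
  b_111 = 40;  b_112 = 81;  b_113 = 61;  b_114 = 4;  b_115 = 62;  b_116 = 48
  b_117 = 71;  b_118 = 75;  b_119 = 57;  b_120 = 57;  b_121 = 96;  b_122 = 56
  b_123 = 39;  b_124 = 87;  b_125 = 58;  b_126 = 48;  b_127 = 9;  b_128 = 60
  b_129 = 2;  b_130 = 93;  b_131 = 50;  b_132 = 55;  b_133 = 2;  b_134 = 55
  b_135 = 14;  b_136 = 63;  b_137 = 85;  b_138 = 19;  b_139 = 55;  b_140 = 47
  b_141 = 77;  b_142 = 79;  b_143 = 74;  b_144 = 44;  b_145 = 3;  b_146 = 8
  b_147 = 43;  b_148 = 43;  b_149 = 85;  b_150 = 37;  b_151 = 59;  b_152 = 25
  b_153 = 90;  b_154 = 57;  b_155 = 92;  b_156 = 93;  b_157 = 24;  b_158 = 5
  b_159 = 55;  b_160 = 93;  b_161 = 84;  b_162 = 66;  b_163 = 38;  b_164 = 90
  b_165 = 7;  b_166 = 75;  b_167 = 9;  b_168 = 42;  b_169 = 79;  b_170 = 52
  b_171 = 1;  b_172 = 26
b_173 = 10·26 + 72·1 + 67·52 = 33
b_174 = 10·33 + 72·26 + 67·1 = 38

38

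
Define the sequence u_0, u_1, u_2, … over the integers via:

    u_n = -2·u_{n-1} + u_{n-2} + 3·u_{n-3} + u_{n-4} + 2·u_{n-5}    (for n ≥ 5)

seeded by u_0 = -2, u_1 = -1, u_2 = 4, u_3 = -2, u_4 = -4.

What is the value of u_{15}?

u_5 = -2·-4 + 1·-2 + 3·4 + 1·-1 + 2·-2 = 13
u_6 = -2·13 + 1·-4 + 3·-2 + 1·4 + 2·-1 = -34
u_7 = -2·-34 + 1·13 + 3·-4 + 1·-2 + 2·4 = 75
u_8 = -2·75 + 1·-34 + 3·13 + 1·-4 + 2·-2 = -153
u_9 = -2·-153 + 1·75 + 3·-34 + 1·13 + 2·-4 = 284
u_10 = -2·284 + 1·-153 + 3·75 + 1·-34 + 2·13 = -504
u_11 = -2·-504 + 1·284 + 3·-153 + 1·75 + 2·-34 = 840
u_12 = -2·840 + 1·-504 + 3·284 + 1·-153 + 2·75 = -1335
u_13 = -2·-1335 + 1·840 + 3·-504 + 1·284 + 2·-153 = 1976
u_14 = -2·1976 + 1·-1335 + 3·840 + 1·-504 + 2·284 = -2703
u_15 = -2·-2703 + 1·1976 + 3·-1335 + 1·840 + 2·-504 = 3209

3209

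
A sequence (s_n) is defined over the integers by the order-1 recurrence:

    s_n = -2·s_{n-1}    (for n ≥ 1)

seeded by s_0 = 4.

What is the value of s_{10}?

4096

s_1 = -2·4 = -8
s_2 = -2·-8 = 16
s_3 = -2·16 = -32
s_4 = -2·-32 = 64
s_5 = -2·64 = -128
s_6 = -2·-128 = 256
s_7 = -2·256 = -512
s_8 = -2·-512 = 1024
s_9 = -2·1024 = -2048
s_10 = -2·-2048 = 4096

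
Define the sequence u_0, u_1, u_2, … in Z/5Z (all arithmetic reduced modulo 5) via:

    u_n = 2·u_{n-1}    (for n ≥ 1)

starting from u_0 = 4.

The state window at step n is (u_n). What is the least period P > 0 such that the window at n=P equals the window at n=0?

4

n=0: window = (4)
n=1: window = (3)
n=2: window = (1)
n=3: window = (2)
n=4: window = (4)
window at n=4 equals window at n=0 → period = 4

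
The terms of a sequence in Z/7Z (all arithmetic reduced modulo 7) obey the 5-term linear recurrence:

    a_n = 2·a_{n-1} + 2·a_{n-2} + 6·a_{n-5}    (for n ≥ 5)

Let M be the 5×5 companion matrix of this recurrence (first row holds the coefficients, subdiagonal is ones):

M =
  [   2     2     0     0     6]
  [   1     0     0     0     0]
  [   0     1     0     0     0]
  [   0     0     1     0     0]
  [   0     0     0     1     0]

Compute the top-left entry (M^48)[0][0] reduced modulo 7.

2

(M^48)[0][0] is the top entry after applying M 48 times to the unit state (1, 0, 0, 0, 0). Equivalently it is h_{52} for the auxiliary sequence (h_n) obeying the same recurrence with h_4 = 1 and h_i = 0 for 0 ≤ i < 4:
h_5 = 2·1 + 2·0 + 0·0 + 0·0 + 6·0 = 2
h_6 = 2·2 + 2·1 + 0·0 + 0·0 + 6·0 = 6
h_7 = 2·6 + 2·2 + 0·1 + 0·0 + 6·0 = 2
h_8 = 2·2 + 2·6 + 0·2 + 0·1 + 6·0 = 2
h_9 = 2·2 + 2·2 + 0·6 + 0·2 + 6·1 = 0
h_10 = 2·0 + 2·2 + 0·2 + 0·6 + 6·2 = 2
h_11 = 2·2 + 2·0 + 0·2 + 0·2 + 6·6 = 5
h_12 = 2·5 + 2·2 + 0·0 + 0·2 + 6·2 = 5
h_13 = 2·5 + 2·5 + 0·2 + 0·0 + 6·2 = 4
h_14 = 2·4 + 2·5 + 0·5 + 0·2 + 6·0 = 4
h_15 = 2·4 + 2·4 + 0·5 + 0·5 + 6·2 = 0
h_16 = 2·0 + 2·4 + 0·4 + 0·5 + 6·5 = 3
h_17 = 2·3 + 2·0 + 0·4 + 0·4 + 6·5 = 1
h_18 = 2·1 + 2·3 + 0·0 + 0·4 + 6·4 = 4
h_19 = 2·4 + 2·1 + 0·3 + 0·0 + 6·4 = 6
h_20 = 2·6 + 2·4 + 0·1 + 0·3 + 6·0 = 6
h_21 = 2·6 + 2·6 + 0·4 + 0·1 + 6·3 = 0
h_22 = 2·0 + 2·6 + 0·6 + 0·4 + 6·1 = 4
h_23 = 2·4 + 2·0 + 0·6 + 0·6 + 6·4 = 4
h_24 = 2·4 + 2·4 + 0·0 + 0·6 + 6·6 = 3
h_25 = 2·3 + 2·4 + 0·4 + 0·0 + 6·6 = 1
h_26 = 2·1 + 2·3 + 0·4 + 0·4 + 6·0 = 1
h_27 = 2·1 + 2·1 + 0·3 + 0·4 + 6·4 = 0
h_28 = 2·0 + 2·1 + 0·1 + 0·3 + 6·4 = 5
h_29 = 2·5 + 2·0 + 0·1 + 0·1 + 6·3 = 0
h_30 = 2·0 + 2·5 + 0·0 + 0·1 + 6·1 = 2
h_31 = 2·2 + 2·0 + 0·5 + 0·0 + 6·1 = 3
h_32 = 2·3 + 2·2 + 0·0 + 0·5 + 6·0 = 3
h_33 = 2·3 + 2·3 + 0·2 + 0·0 + 6·5 = 0
h_34 = 2·0 + 2·3 + 0·3 + 0·2 + 6·0 = 6
h_35 = 2·6 + 2·0 + 0·3 + 0·3 + 6·2 = 3
h_36 = 2·3 + 2·6 + 0·0 + 0·3 + 6·3 = 1
h_37 = 2·1 + 2·3 + 0·6 + 0·0 + 6·3 = 5
h_38 = 2·5 + 2·1 + 0·3 + 0·6 + 6·0 = 5
h_39 = 2·5 + 2·5 + 0·1 + 0·3 + 6·6 = 0
h_40 = 2·0 + 2·5 + 0·5 + 0·1 + 6·3 = 0
h_41 = 2·0 + 2·0 + 0·5 + 0·5 + 6·1 = 6
h_42 = 2·6 + 2·0 + 0·0 + 0·5 + 6·5 = 0
h_43 = 2·0 + 2·6 + 0·0 + 0·0 + 6·5 = 0
h_44 = 2·0 + 2·0 + 0·6 + 0·0 + 6·0 = 0
h_45 = 2·0 + 2·0 + 0·0 + 0·6 + 6·0 = 0
h_46 = 2·0 + 2·0 + 0·0 + 0·0 + 6·6 = 1
h_47 = 2·1 + 2·0 + 0·0 + 0·0 + 6·0 = 2
h_48 = 2·2 + 2·1 + 0·0 + 0·0 + 6·0 = 6
h_49 = 2·6 + 2·2 + 0·1 + 0·0 + 6·0 = 2
h_50 = 2·2 + 2·6 + 0·2 + 0·1 + 6·0 = 2
h_51 = 2·2 + 2·2 + 0·6 + 0·2 + 6·1 = 0
h_52 = 2·0 + 2·2 + 0·2 + 0·6 + 6·2 = 2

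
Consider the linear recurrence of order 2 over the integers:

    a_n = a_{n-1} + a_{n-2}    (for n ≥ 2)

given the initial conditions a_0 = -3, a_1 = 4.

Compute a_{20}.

a_2 = 1·4 + 1·-3 = 1
a_3 = 1·1 + 1·4 = 5
a_4 = 1·5 + 1·1 = 6
a_5 = 1·6 + 1·5 = 11
a_6 = 1·11 + 1·6 = 17
a_7 = 1·17 + 1·11 = 28
a_8 = 1·28 + 1·17 = 45
a_9 = 1·45 + 1·28 = 73
a_10 = 1·73 + 1·45 = 118
a_11 = 1·118 + 1·73 = 191
a_12 = 1·191 + 1·118 = 309
a_13 = 1·309 + 1·191 = 500
a_14 = 1·500 + 1·309 = 809
a_15 = 1·809 + 1·500 = 1309
a_16 = 1·1309 + 1·809 = 2118
a_17 = 1·2118 + 1·1309 = 3427
a_18 = 1·3427 + 1·2118 = 5545
a_19 = 1·5545 + 1·3427 = 8972
a_20 = 1·8972 + 1·5545 = 14517

14517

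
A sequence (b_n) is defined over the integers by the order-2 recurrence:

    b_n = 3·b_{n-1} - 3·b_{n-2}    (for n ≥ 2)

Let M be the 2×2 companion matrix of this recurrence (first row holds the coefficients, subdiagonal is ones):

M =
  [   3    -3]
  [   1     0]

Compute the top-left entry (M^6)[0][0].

(M^6)[0][0] is the top entry after applying M 6 times to the unit state (1, 0). Equivalently it is h_{7} for the auxiliary sequence (h_n) obeying the same recurrence with h_1 = 1 and h_i = 0 for 0 ≤ i < 1:
h_2 = 3·1 + -3·0 = 3
h_3 = 3·3 + -3·1 = 6
h_4 = 3·6 + -3·3 = 9
h_5 = 3·9 + -3·6 = 9
h_6 = 3·9 + -3·9 = 0
h_7 = 3·0 + -3·9 = -27

-27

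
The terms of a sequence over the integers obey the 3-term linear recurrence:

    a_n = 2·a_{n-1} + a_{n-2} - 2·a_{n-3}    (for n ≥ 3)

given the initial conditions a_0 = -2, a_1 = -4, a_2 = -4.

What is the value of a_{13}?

a_3 = 2·-4 + 1·-4 + -2·-2 = -8
a_4 = 2·-8 + 1·-4 + -2·-4 = -12
a_5 = 2·-12 + 1·-8 + -2·-4 = -24
a_6 = 2·-24 + 1·-12 + -2·-8 = -44
a_7 = 2·-44 + 1·-24 + -2·-12 = -88
a_8 = 2·-88 + 1·-44 + -2·-24 = -172
a_9 = 2·-172 + 1·-88 + -2·-44 = -344
a_10 = 2·-344 + 1·-172 + -2·-88 = -684
a_11 = 2·-684 + 1·-344 + -2·-172 = -1368
a_12 = 2·-1368 + 1·-684 + -2·-344 = -2732
a_13 = 2·-2732 + 1·-1368 + -2·-684 = -5464

-5464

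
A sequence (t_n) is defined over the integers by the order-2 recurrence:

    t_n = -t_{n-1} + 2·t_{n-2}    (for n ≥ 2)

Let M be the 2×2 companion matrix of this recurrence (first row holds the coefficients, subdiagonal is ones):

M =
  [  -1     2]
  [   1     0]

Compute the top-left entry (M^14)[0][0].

10923

(M^14)[0][0] is the top entry after applying M 14 times to the unit state (1, 0). Equivalently it is h_{15} for the auxiliary sequence (h_n) obeying the same recurrence with h_1 = 1 and h_i = 0 for 0 ≤ i < 1:
h_2 = -1·1 + 2·0 = -1
h_3 = -1·-1 + 2·1 = 3
h_4 = -1·3 + 2·-1 = -5
h_5 = -1·-5 + 2·3 = 11
h_6 = -1·11 + 2·-5 = -21
h_7 = -1·-21 + 2·11 = 43
h_8 = -1·43 + 2·-21 = -85
h_9 = -1·-85 + 2·43 = 171
h_10 = -1·171 + 2·-85 = -341
h_11 = -1·-341 + 2·171 = 683
h_12 = -1·683 + 2·-341 = -1365
h_13 = -1·-1365 + 2·683 = 2731
h_14 = -1·2731 + 2·-1365 = -5461
h_15 = -1·-5461 + 2·2731 = 10923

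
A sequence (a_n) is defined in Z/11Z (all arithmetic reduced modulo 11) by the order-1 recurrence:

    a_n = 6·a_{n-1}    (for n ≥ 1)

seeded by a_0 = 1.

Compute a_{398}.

4

a_1 = 6·1 = 6
a_2 = 6·6 = 3
a_3 = 6·3 = 7
a_4 = 6·7 = 9
a_5 = 6·9 = 10
a_6 = 6·10 = 5
a_7 = 6·5 = 8
a_8 = 6·8 = 4
a_9 = 6·4 = 2
a_10 = 6·2 = 1
(a_10) = (1) = (a_0), so the sequence has period 10.
398 ≡ 8 (mod 10), hence a_398 = a_8 = 4.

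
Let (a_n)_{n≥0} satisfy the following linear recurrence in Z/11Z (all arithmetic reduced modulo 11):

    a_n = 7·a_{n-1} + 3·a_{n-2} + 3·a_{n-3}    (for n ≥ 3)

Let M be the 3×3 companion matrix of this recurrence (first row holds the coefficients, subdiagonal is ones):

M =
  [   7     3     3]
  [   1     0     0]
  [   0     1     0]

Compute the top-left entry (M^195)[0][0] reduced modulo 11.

1

(M^195)[0][0] is the top entry after applying M 195 times to the unit state (1, 0, 0). Equivalently it is h_{197} for the auxiliary sequence (h_n) obeying the same recurrence with h_2 = 1 and h_i = 0 for 0 ≤ i < 2:
h_3 = 7·1 + 3·0 + 3·0 = 7
h_4 = 7·7 + 3·1 + 3·0 = 8
h_5 = 7·8 + 3·7 + 3·1 = 3
h_6 = 7·3 + 3·8 + 3·7 = 0
h_7 = 7·0 + 3·3 + 3·8 = 0
h_8 = 7·0 + 3·0 + 3·3 = 9
h_9 = 7·9 + 3·0 + 3·0 = 8
h_10 = 7·8 + 3·9 + 3·0 = 6
h_11 = 7·6 + 3·8 + 3·9 = 5
h_12 = 7·5 + 3·6 + 3·8 = 0
h_13 = 7·0 + 3·5 + 3·6 = 0
h_14 = 7·0 + 3·0 + 3·5 = 4
h_15 = 7·4 + 3·0 + 3·0 = 6
h_16 = 7·6 + 3·4 + 3·0 = 10
h_17 = 7·10 + 3·6 + 3·4 = 1
h_18 = 7·1 + 3·10 + 3·6 = 0
h_19 = 7·0 + 3·1 + 3·10 = 0
h_20 = 7·0 + 3·0 + 3·1 = 3
h_21 = 7·3 + 3·0 + 3·0 = 10
h_22 = 7·10 + 3·3 + 3·0 = 2
h_23 = 7·2 + 3·10 + 3·3 = 9
h_24 = 7·9 + 3·2 + 3·10 = 0
h_25 = 7·0 + 3·9 + 3·2 = 0
h_26 = 7·0 + 3·0 + 3·9 = 5
h_27 = 7·5 + 3·0 + 3·0 = 2
h_28 = 7·2 + 3·5 + 3·0 = 7
h_29 = 7·7 + 3·2 + 3·5 = 4
h_30 = 7·4 + 3·7 + 3·2 = 0
h_31 = 7·0 + 3·4 + 3·7 = 0
h_32 = 7·0 + 3·0 + 3·4 = 1
(h_30, h_31, h_32) = (0, 0, 1) = (h_0, h_1, h_2), so the sequence has period 30.
197 ≡ 17 (mod 30), hence h_197 = h_17 = 1.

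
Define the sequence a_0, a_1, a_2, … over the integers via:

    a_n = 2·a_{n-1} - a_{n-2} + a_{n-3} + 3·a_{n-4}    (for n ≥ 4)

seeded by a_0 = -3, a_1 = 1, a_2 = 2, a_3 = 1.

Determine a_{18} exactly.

a_4 = 2·1 + -1·2 + 1·1 + 3·-3 = -8
a_5 = 2·-8 + -1·1 + 1·2 + 3·1 = -12
a_6 = 2·-12 + -1·-8 + 1·1 + 3·2 = -9
a_7 = 2·-9 + -1·-12 + 1·-8 + 3·1 = -11
a_8 = 2·-11 + -1·-9 + 1·-12 + 3·-8 = -49
a_9 = 2·-49 + -1·-11 + 1·-9 + 3·-12 = -132
a_10 = 2·-132 + -1·-49 + 1·-11 + 3·-9 = -253
a_11 = 2·-253 + -1·-132 + 1·-49 + 3·-11 = -456
a_12 = 2·-456 + -1·-253 + 1·-132 + 3·-49 = -938
a_13 = 2·-938 + -1·-456 + 1·-253 + 3·-132 = -2069
a_14 = 2·-2069 + -1·-938 + 1·-456 + 3·-253 = -4415
a_15 = 2·-4415 + -1·-2069 + 1·-938 + 3·-456 = -9067
a_16 = 2·-9067 + -1·-4415 + 1·-2069 + 3·-938 = -18602
a_17 = 2·-18602 + -1·-9067 + 1·-4415 + 3·-2069 = -38759
a_18 = 2·-38759 + -1·-18602 + 1·-9067 + 3·-4415 = -81228

-81228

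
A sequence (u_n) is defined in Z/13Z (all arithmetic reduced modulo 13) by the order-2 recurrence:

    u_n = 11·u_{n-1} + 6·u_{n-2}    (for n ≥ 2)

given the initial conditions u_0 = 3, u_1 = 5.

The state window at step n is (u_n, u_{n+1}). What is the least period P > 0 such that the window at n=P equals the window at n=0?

168

n=0: window = (3, 5)
n=1: window = (5, 8)
n=2: window = (8, 1)
n=3: window = (1, 7)
n=4: window = (7, 5)
n=5: window = (5, 6)
n=6: window = (6, 5)
n=7: window = (5, 0)
n=8: window = (0, 4)
n=9: window = (4, 5)
n=10: window = (5, 1)
n=11: window = (1, 2)
n=12: window = (2, 2)
n=13: window = (2, 8)
n=14: window = (8, 9)
n=15: window = (9, 4)
n=16: window = (4, 7)
n=17: window = (7, 10)
n=18: window = (10, 9)
n=19: window = (9, 3)
n=20: window = (3, 9)
n=21: window = (9, 0)
n=22: window = (0, 2)
n=23: window = (2, 9)
n=24: window = (9, 7)
n=25: window = (7, 1)
n=26: window = (1, 1)
n=27: window = (1, 4)
n=28: window = (4, 11)
n=29: window = (11, 2)
n=30: window = (2, 10)
n=31: window = (10, 5)
n=32: window = (5, 11)
n=33: window = (11, 8)
n=34: window = (8, 11)
n=35: window = (11, 0)
n=36: window = (0, 1)
n=37: window = (1, 11)
n=38: window = (11, 10)
n=39: window = (10, 7)
n=40: window = (7, 7)
…
n=166: window = (4, 4)
n=167: window = (4, 3)
n=168: window = (3, 5)
window at n=168 equals window at n=0 → period = 168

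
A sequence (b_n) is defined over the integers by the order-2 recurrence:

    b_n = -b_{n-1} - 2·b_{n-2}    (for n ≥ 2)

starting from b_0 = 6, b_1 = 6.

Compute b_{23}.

24294

b_2 = -1·6 + -2·6 = -18
b_3 = -1·-18 + -2·6 = 6
b_4 = -1·6 + -2·-18 = 30
b_5 = -1·30 + -2·6 = -42
b_6 = -1·-42 + -2·30 = -18
b_7 = -1·-18 + -2·-42 = 102
b_8 = -1·102 + -2·-18 = -66
b_9 = -1·-66 + -2·102 = -138
b_10 = -1·-138 + -2·-66 = 270
b_11 = -1·270 + -2·-138 = 6
b_12 = -1·6 + -2·270 = -546
b_13 = -1·-546 + -2·6 = 534
b_14 = -1·534 + -2·-546 = 558
b_15 = -1·558 + -2·534 = -1626
b_16 = -1·-1626 + -2·558 = 510
b_17 = -1·510 + -2·-1626 = 2742
b_18 = -1·2742 + -2·510 = -3762
b_19 = -1·-3762 + -2·2742 = -1722
b_20 = -1·-1722 + -2·-3762 = 9246
b_21 = -1·9246 + -2·-1722 = -5802
b_22 = -1·-5802 + -2·9246 = -12690
b_23 = -1·-12690 + -2·-5802 = 24294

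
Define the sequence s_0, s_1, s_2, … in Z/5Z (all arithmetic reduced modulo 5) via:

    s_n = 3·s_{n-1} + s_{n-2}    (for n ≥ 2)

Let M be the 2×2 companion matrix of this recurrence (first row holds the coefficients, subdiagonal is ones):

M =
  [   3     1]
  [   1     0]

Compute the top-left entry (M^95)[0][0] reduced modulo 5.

0

(M^95)[0][0] is the top entry after applying M 95 times to the unit state (1, 0). Equivalently it is h_{96} for the auxiliary sequence (h_n) obeying the same recurrence with h_1 = 1 and h_i = 0 for 0 ≤ i < 1:
h_2 = 3·1 + 1·0 = 3
h_3 = 3·3 + 1·1 = 0
h_4 = 3·0 + 1·3 = 3
h_5 = 3·3 + 1·0 = 4
h_6 = 3·4 + 1·3 = 0
h_7 = 3·0 + 1·4 = 4
h_8 = 3·4 + 1·0 = 2
h_9 = 3·2 + 1·4 = 0
h_10 = 3·0 + 1·2 = 2
h_11 = 3·2 + 1·0 = 1
h_12 = 3·1 + 1·2 = 0
h_13 = 3·0 + 1·1 = 1
(h_12, h_13) = (0, 1) = (h_0, h_1), so the sequence has period 12.
96 ≡ 0 (mod 12), hence h_96 = h_0 = 0.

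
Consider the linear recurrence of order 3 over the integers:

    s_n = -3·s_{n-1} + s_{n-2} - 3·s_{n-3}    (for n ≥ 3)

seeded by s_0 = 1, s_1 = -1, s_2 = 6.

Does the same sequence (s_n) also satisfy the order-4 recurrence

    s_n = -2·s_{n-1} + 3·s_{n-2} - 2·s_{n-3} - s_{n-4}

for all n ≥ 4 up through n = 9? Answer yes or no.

Terms s_0..s_9: 1, -1, 6, -22, 75, -265, 936, -3298, 11625, -40981
n=4: candidate gives 63, actual s_4 = 75 ✗

no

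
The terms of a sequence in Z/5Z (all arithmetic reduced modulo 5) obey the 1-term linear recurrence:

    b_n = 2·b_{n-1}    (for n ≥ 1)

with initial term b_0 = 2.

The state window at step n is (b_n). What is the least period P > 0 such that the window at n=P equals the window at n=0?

4

n=0: window = (2)
n=1: window = (4)
n=2: window = (3)
n=3: window = (1)
n=4: window = (2)
window at n=4 equals window at n=0 → period = 4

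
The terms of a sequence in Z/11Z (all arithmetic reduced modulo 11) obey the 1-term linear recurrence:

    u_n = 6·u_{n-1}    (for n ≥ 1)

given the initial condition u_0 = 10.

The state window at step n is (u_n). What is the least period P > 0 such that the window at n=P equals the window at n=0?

10

n=0: window = (10)
n=1: window = (5)
n=2: window = (8)
n=3: window = (4)
n=4: window = (2)
n=5: window = (1)
n=6: window = (6)
n=7: window = (3)
n=8: window = (7)
n=9: window = (9)
n=10: window = (10)
window at n=10 equals window at n=0 → period = 10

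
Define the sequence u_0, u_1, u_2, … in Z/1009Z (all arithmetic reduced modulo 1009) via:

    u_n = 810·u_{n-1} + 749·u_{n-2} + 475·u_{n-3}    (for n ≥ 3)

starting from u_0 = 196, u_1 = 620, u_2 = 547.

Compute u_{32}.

718

u_3 = 810·547 + 749·620 + 475·196 = 631
u_4 = 810·631 + 749·547 + 475·620 = 477
u_5 = 810·477 + 749·631 + 475·547 = 842
u_6 = 810·842 + 749·477 + 475·631 = 75
u_7 = 810·75 + 749·842 + 475·477 = 802
u_8 = 810·802 + 749·75 + 475·842 = 890
u_9 = 810·890 + 749·802 + 475·75 = 118
u_10 = 810·118 + 749·890 + 475·802 = 952
u_11 = 810·952 + 749·118 + 475·890 = 822
u_12 = 810·822 + 749·952 + 475·118 = 120
u_13 = 810·120 + 749·822 + 475·952 = 692
u_14 = 810·692 + 749·120 + 475·822 = 571
u_15 = 810·571 + 749·692 + 475·120 = 566
u_16 = 810·566 + 749·571 + 475·692 = 3
u_17 = 810·3 + 749·566 + 475·571 = 370
u_18 = 810·370 + 749·3 + 475·566 = 712
u_19 = 810·712 + 749·370 + 475·3 = 652
u_20 = 810·652 + 749·712 + 475·370 = 124
u_21 = 810·124 + 749·652 + 475·712 = 726
u_22 = 810·726 + 749·124 + 475·652 = 807
u_23 = 810·807 + 749·726 + 475·124 = 139
u_24 = 810·139 + 749·807 + 475·726 = 415
u_25 = 810·415 + 749·139 + 475·807 = 242
u_26 = 810·242 + 749·415 + 475·139 = 777
u_27 = 810·777 + 749·242 + 475·415 = 771
u_28 = 810·771 + 749·777 + 475·242 = 652
u_29 = 810·652 + 749·771 + 475·777 = 525
u_30 = 810·525 + 749·652 + 475·771 = 411
u_31 = 810·411 + 749·525 + 475·652 = 601
u_32 = 810·601 + 749·411 + 475·525 = 718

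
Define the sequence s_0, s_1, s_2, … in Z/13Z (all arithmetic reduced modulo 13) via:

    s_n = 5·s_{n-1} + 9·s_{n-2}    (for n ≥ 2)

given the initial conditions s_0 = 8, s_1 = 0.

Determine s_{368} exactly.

s_2 = 5·0 + 9·8 = 7
s_3 = 5·7 + 9·0 = 9
s_4 = 5·9 + 9·7 = 4
s_5 = 5·4 + 9·9 = 10
s_6 = 5·10 + 9·4 = 8
s_7 = 5·8 + 9·10 = 0
(s_6, s_7) = (8, 0) = (s_0, s_1), so the sequence has period 6.
368 ≡ 2 (mod 6), hence s_368 = s_2 = 7.

7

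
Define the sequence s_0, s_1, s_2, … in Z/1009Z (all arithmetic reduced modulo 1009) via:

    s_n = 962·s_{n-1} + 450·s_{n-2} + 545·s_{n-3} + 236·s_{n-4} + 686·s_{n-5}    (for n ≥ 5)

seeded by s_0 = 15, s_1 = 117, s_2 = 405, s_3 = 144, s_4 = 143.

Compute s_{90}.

635

s_5 = 962·143 + 450·144 + 545·405 + 236·117 + 686·15 = 889
s_6 = 962·889 + 450·143 + 545·144 + 236·405 + 686·117 = 423
s_7 = 962·423 + 450·889 + 545·143 + 236·144 + 686·405 = 51
s_8 = 962·51 + 450·423 + 545·889 + 236·143 + 686·144 = 817
s_9 = 962·817 + 450·51 + 545·423 + 236·889 + 686·143 = 326
s_10 = 962·326 + 450·817 + 545·51 + 236·423 + 686·889 = 85
Continuing the recurrence:
  s_11 = 246;  s_12 = 304;  s_13 = 178;  s_14 = 691;  s_15 = 735;  s_16 = 443
  s_17 = 724;  s_18 = 494;  s_19 = 883;  s_20 = 580;  s_21 = 146;  s_22 = 597
  s_23 = 985;  s_24 = 228;  s_25 = 624;  s_26 = 558;  s_27 = 737;  s_28 = 593
  s_29 = 434;  s_30 = 96;  s_31 = 144;  s_32 = 302;  s_33 = 694;  s_34 = 669
  s_35 = 427;  s_36 = 878;  s_37 = 543;  s_38 = 237;  s_39 = 87;  s_40 = 616
  s_41 = 61;  s_42 = 491;  s_43 = 545;  s_44 = 777;  s_45 = 153;  s_46 = 96
  s_47 = 753;  s_48 = 658;  s_49 = 85;  s_50 = 706;  s_51 = 833;  s_52 = 837
  s_53 = 100;  s_54 = 492;  s_55 = 613;  s_56 = 1005;  s_57 = 781;  s_58 = 6
  s_59 = 761;  s_60 = 916;  s_61 = 929;  s_62 = 692;  s_63 = 936;  s_64 = 453
  s_65 = 179;  s_66 = 735;  s_67 = 687;  s_68 = 814;  s_69 = 334;  s_70 = 163
  s_71 = 442;  s_72 = 991;  s_73 = 556;  s_74 = 20;  s_75 = 521;  s_76 = 268
  s_77 = 490;  s_78 = 811;  s_79 = 979;  s_80 = 668;  s_81 = 377;  s_82 = 993
  s_83 = 62;  s_84 = 458;  s_85 = 14;  s_86 = 677;  s_87 = 722;  s_88 = 141
s_89 = 962·141 + 450·722 + 545·677 + 236·14 + 686·458 = 775
s_90 = 962·775 + 450·141 + 545·722 + 236·677 + 686·14 = 635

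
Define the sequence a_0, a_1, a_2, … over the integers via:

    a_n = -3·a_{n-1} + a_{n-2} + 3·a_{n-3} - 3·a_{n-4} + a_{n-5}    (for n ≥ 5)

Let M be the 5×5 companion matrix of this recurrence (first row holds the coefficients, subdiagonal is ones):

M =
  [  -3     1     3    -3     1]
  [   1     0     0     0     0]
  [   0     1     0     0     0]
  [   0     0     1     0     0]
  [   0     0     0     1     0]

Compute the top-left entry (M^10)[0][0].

47312

(M^10)[0][0] is the top entry after applying M 10 times to the unit state (1, 0, 0, 0, 0). Equivalently it is h_{14} for the auxiliary sequence (h_n) obeying the same recurrence with h_4 = 1 and h_i = 0 for 0 ≤ i < 4:
h_5 = -3·1 + 1·0 + 3·0 + -3·0 + 1·0 = -3
h_6 = -3·-3 + 1·1 + 3·0 + -3·0 + 1·0 = 10
h_7 = -3·10 + 1·-3 + 3·1 + -3·0 + 1·0 = -30
h_8 = -3·-30 + 1·10 + 3·-3 + -3·1 + 1·0 = 88
h_9 = -3·88 + 1·-30 + 3·10 + -3·-3 + 1·1 = -254
h_10 = -3·-254 + 1·88 + 3·-30 + -3·10 + 1·-3 = 727
h_11 = -3·727 + 1·-254 + 3·88 + -3·-30 + 1·10 = -2071
h_12 = -3·-2071 + 1·727 + 3·-254 + -3·88 + 1·-30 = 5884
h_13 = -3·5884 + 1·-2071 + 3·727 + -3·-254 + 1·88 = -16692
h_14 = -3·-16692 + 1·5884 + 3·-2071 + -3·727 + 1·-254 = 47312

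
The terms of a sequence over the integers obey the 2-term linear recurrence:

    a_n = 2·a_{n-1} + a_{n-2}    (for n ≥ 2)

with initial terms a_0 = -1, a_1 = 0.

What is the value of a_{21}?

-15994428

a_2 = 2·0 + 1·-1 = -1
a_3 = 2·-1 + 1·0 = -2
a_4 = 2·-2 + 1·-1 = -5
a_5 = 2·-5 + 1·-2 = -12
a_6 = 2·-12 + 1·-5 = -29
a_7 = 2·-29 + 1·-12 = -70
a_8 = 2·-70 + 1·-29 = -169
a_9 = 2·-169 + 1·-70 = -408
a_10 = 2·-408 + 1·-169 = -985
a_11 = 2·-985 + 1·-408 = -2378
a_12 = 2·-2378 + 1·-985 = -5741
a_13 = 2·-5741 + 1·-2378 = -13860
a_14 = 2·-13860 + 1·-5741 = -33461
a_15 = 2·-33461 + 1·-13860 = -80782
a_16 = 2·-80782 + 1·-33461 = -195025
a_17 = 2·-195025 + 1·-80782 = -470832
a_18 = 2·-470832 + 1·-195025 = -1136689
a_19 = 2·-1136689 + 1·-470832 = -2744210
a_20 = 2·-2744210 + 1·-1136689 = -6625109
a_21 = 2·-6625109 + 1·-2744210 = -15994428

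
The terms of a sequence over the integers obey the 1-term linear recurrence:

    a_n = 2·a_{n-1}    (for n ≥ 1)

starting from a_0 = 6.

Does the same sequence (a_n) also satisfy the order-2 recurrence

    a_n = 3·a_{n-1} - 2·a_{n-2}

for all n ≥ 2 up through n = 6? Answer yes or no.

yes

Terms a_0..a_6: 6, 12, 24, 48, 96, 192, 384
n=2: candidate gives 24, actual a_2 = 24 ✓
n=3: candidate gives 48, actual a_3 = 48 ✓
n=4: candidate gives 96, actual a_4 = 96 ✓
n=5: candidate gives 192, actual a_5 = 192 ✓
n=6: candidate gives 384, actual a_6 = 384 ✓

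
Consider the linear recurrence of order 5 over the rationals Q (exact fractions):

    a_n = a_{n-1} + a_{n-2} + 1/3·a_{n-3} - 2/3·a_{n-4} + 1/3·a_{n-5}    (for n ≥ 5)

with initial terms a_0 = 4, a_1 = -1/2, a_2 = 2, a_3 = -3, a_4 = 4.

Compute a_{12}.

3149/27

a_5 = 1·4 + 1·-3 + 1/3·2 + -2/3·-1/2 + 1/3·4 = 10/3
a_6 = 1·10/3 + 1·4 + 1/3·-3 + -2/3·2 + 1/3·-1/2 = 29/6
a_7 = 1·29/6 + 1·10/3 + 1/3·4 + -2/3·-3 + 1/3·2 = 73/6
a_8 = 1·73/6 + 1·29/6 + 1/3·10/3 + -2/3·4 + 1/3·-3 = 130/9
a_9 = 1·130/9 + 1·73/6 + 1/3·29/6 + -2/3·10/3 + 1/3·4 = 82/3
a_10 = 1·82/3 + 1·130/9 + 1/3·73/6 + -2/3·29/6 + 1/3·10/3 = 787/18
a_11 = 1·787/18 + 1·82/3 + 1/3·130/9 + -2/3·73/6 + 1/3·29/6 = 1873/27
a_12 = 1·1873/27 + 1·787/18 + 1/3·82/3 + -2/3·130/9 + 1/3·73/6 = 3149/27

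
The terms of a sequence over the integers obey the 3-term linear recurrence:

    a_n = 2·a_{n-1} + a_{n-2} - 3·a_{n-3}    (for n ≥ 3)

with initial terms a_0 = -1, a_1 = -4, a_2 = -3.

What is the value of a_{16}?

3317

a_3 = 2·-3 + 1·-4 + -3·-1 = -7
a_4 = 2·-7 + 1·-3 + -3·-4 = -5
a_5 = 2·-5 + 1·-7 + -3·-3 = -8
a_6 = 2·-8 + 1·-5 + -3·-7 = 0
a_7 = 2·0 + 1·-8 + -3·-5 = 7
a_8 = 2·7 + 1·0 + -3·-8 = 38
a_9 = 2·38 + 1·7 + -3·0 = 83
a_10 = 2·83 + 1·38 + -3·7 = 183
a_11 = 2·183 + 1·83 + -3·38 = 335
a_12 = 2·335 + 1·183 + -3·83 = 604
a_13 = 2·604 + 1·335 + -3·183 = 994
a_14 = 2·994 + 1·604 + -3·335 = 1587
a_15 = 2·1587 + 1·994 + -3·604 = 2356
a_16 = 2·2356 + 1·1587 + -3·994 = 3317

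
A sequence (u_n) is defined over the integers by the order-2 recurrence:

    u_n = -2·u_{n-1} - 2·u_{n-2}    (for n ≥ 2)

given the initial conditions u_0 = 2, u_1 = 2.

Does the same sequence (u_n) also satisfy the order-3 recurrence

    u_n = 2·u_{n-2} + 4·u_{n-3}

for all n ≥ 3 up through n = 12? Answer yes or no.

Terms u_0..u_12: 2, 2, -8, 12, -8, -8, 32, -48, 32, 32, -128, 192, -128
n=3: candidate gives 12, actual u_3 = 12 ✓
n=4: candidate gives -8, actual u_4 = -8 ✓
n=5: candidate gives -8, actual u_5 = -8 ✓
n=6: candidate gives 32, actual u_6 = 32 ✓
n=7: candidate gives -48, actual u_7 = -48 ✓
n=8: candidate gives 32, actual u_8 = 32 ✓
n=9: candidate gives 32, actual u_9 = 32 ✓
n=10: candidate gives -128, actual u_10 = -128 ✓
n=11: candidate gives 192, actual u_11 = 192 ✓
n=12: candidate gives -128, actual u_12 = -128 ✓

yes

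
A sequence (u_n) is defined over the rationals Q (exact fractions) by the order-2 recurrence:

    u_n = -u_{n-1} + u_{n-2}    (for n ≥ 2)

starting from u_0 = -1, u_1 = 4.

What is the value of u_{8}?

-97

u_2 = -1·4 + 1·-1 = -5
u_3 = -1·-5 + 1·4 = 9
u_4 = -1·9 + 1·-5 = -14
u_5 = -1·-14 + 1·9 = 23
u_6 = -1·23 + 1·-14 = -37
u_7 = -1·-37 + 1·23 = 60
u_8 = -1·60 + 1·-37 = -97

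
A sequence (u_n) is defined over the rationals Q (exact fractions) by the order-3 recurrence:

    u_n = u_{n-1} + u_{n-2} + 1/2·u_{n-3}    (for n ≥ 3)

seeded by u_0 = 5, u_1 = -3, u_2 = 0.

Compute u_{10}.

u_3 = 1·0 + 1·-3 + 1/2·5 = -1/2
u_4 = 1·-1/2 + 1·0 + 1/2·-3 = -2
u_5 = 1·-2 + 1·-1/2 + 1/2·0 = -5/2
u_6 = 1·-5/2 + 1·-2 + 1/2·-1/2 = -19/4
u_7 = 1·-19/4 + 1·-5/2 + 1/2·-2 = -33/4
u_8 = 1·-33/4 + 1·-19/4 + 1/2·-5/2 = -57/4
u_9 = 1·-57/4 + 1·-33/4 + 1/2·-19/4 = -199/8
u_10 = 1·-199/8 + 1·-57/4 + 1/2·-33/4 = -173/4

-173/4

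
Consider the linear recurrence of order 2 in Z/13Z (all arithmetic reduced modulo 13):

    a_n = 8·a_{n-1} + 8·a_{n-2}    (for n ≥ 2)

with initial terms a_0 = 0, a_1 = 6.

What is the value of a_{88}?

a_2 = 8·6 + 8·0 = 9
a_3 = 8·9 + 8·6 = 3
a_4 = 8·3 + 8·9 = 5
a_5 = 8·5 + 8·3 = 12
a_6 = 8·12 + 8·5 = 6
a_7 = 8·6 + 8·12 = 1
a_8 = 8·1 + 8·6 = 4
a_9 = 8·4 + 8·1 = 1
a_10 = 8·1 + 8·4 = 1
a_11 = 8·1 + 8·1 = 3
a_12 = 8·3 + 8·1 = 6
a_13 = 8·6 + 8·3 = 7
a_14 = 8·7 + 8·6 = 0
a_15 = 8·0 + 8·7 = 4
a_16 = 8·4 + 8·0 = 6
a_17 = 8·6 + 8·4 = 2
a_18 = 8·2 + 8·6 = 12
a_19 = 8·12 + 8·2 = 8
a_20 = 8·8 + 8·12 = 4
a_21 = 8·4 + 8·8 = 5
a_22 = 8·5 + 8·4 = 7
a_23 = 8·7 + 8·5 = 5
a_24 = 8·5 + 8·7 = 5
a_25 = 8·5 + 8·5 = 2
a_26 = 8·2 + 8·5 = 4
a_27 = 8·4 + 8·2 = 9
a_28 = 8·9 + 8·4 = 0
a_29 = 8·0 + 8·9 = 7
a_30 = 8·7 + 8·0 = 4
a_31 = 8·4 + 8·7 = 10
a_32 = 8·10 + 8·4 = 8
a_33 = 8·8 + 8·10 = 1
a_34 = 8·1 + 8·8 = 7
a_35 = 8·7 + 8·1 = 12
a_36 = 8·12 + 8·7 = 9
a_37 = 8·9 + 8·12 = 12
a_38 = 8·12 + 8·9 = 12
a_39 = 8·12 + 8·12 = 10
a_40 = 8·10 + 8·12 = 7
a_41 = 8·7 + 8·10 = 6
a_42 = 8·6 + 8·7 = 0
a_43 = 8·0 + 8·6 = 9
a_44 = 8·9 + 8·0 = 7
a_45 = 8·7 + 8·9 = 11
a_46 = 8·11 + 8·7 = 1
a_47 = 8·1 + 8·11 = 5
a_48 = 8·5 + 8·1 = 9
a_49 = 8·9 + 8·5 = 8
a_50 = 8·8 + 8·9 = 6
a_51 = 8·6 + 8·8 = 8
a_52 = 8·8 + 8·6 = 8
a_53 = 8·8 + 8·8 = 11
a_54 = 8·11 + 8·8 = 9
a_55 = 8·9 + 8·11 = 4
a_56 = 8·4 + 8·9 = 0
a_57 = 8·0 + 8·4 = 6
a_58 = 8·6 + 8·0 = 9
a_59 = 8·9 + 8·6 = 3
a_60 = 8·3 + 8·9 = 5
a_61 = 8·5 + 8·3 = 12
a_62 = 8·12 + 8·5 = 6
a_63 = 8·6 + 8·12 = 1
a_64 = 8·1 + 8·6 = 4
a_65 = 8·4 + 8·1 = 1
a_66 = 8·1 + 8·4 = 1
a_67 = 8·1 + 8·1 = 3
a_68 = 8·3 + 8·1 = 6
a_69 = 8·6 + 8·3 = 7
a_70 = 8·7 + 8·6 = 0
a_71 = 8·0 + 8·7 = 4
a_72 = 8·4 + 8·0 = 6
a_73 = 8·6 + 8·4 = 2
a_74 = 8·2 + 8·6 = 12
a_75 = 8·12 + 8·2 = 8
a_76 = 8·8 + 8·12 = 4
a_77 = 8·4 + 8·8 = 5
a_78 = 8·5 + 8·4 = 7
a_79 = 8·7 + 8·5 = 5
a_80 = 8·5 + 8·7 = 5
a_81 = 8·5 + 8·5 = 2
a_82 = 8·2 + 8·5 = 4
a_83 = 8·4 + 8·2 = 9
a_84 = 8·9 + 8·4 = 0
a_85 = 8·0 + 8·9 = 7
a_86 = 8·7 + 8·0 = 4
a_87 = 8·4 + 8·7 = 10
a_88 = 8·10 + 8·4 = 8

8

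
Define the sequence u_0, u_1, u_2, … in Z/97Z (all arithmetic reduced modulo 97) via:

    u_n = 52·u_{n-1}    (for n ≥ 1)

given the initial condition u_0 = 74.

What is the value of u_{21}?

u_1 = 52·74 = 65
u_2 = 52·65 = 82
u_3 = 52·82 = 93
u_4 = 52·93 = 83
u_5 = 52·83 = 48
u_6 = 52·48 = 71
u_7 = 52·71 = 6
u_8 = 52·6 = 21
u_9 = 52·21 = 25
u_10 = 52·25 = 39
u_11 = 52·39 = 88
u_12 = 52·88 = 17
u_13 = 52·17 = 11
u_14 = 52·11 = 87
u_15 = 52·87 = 62
u_16 = 52·62 = 23
u_17 = 52·23 = 32
u_18 = 52·32 = 15
u_19 = 52·15 = 4
u_20 = 52·4 = 14
u_21 = 52·14 = 49

49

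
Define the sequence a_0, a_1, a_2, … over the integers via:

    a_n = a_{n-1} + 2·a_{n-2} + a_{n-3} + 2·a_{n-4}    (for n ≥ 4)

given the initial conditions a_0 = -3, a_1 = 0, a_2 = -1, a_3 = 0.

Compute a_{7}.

-53

a_4 = 1·0 + 2·-1 + 1·0 + 2·-3 = -8
a_5 = 1·-8 + 2·0 + 1·-1 + 2·0 = -9
a_6 = 1·-9 + 2·-8 + 1·0 + 2·-1 = -27
a_7 = 1·-27 + 2·-9 + 1·-8 + 2·0 = -53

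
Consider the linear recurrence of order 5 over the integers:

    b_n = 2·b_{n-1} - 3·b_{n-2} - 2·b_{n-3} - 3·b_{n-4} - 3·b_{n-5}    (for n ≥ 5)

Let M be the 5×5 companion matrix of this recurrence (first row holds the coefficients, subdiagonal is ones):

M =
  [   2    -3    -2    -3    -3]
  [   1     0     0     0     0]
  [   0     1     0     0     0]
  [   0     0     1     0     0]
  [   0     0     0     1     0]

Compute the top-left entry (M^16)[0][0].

(M^16)[0][0] is the top entry after applying M 16 times to the unit state (1, 0, 0, 0, 0). Equivalently it is h_{20} for the auxiliary sequence (h_n) obeying the same recurrence with h_4 = 1 and h_i = 0 for 0 ≤ i < 4:
h_5 = 2·1 + -3·0 + -2·0 + -3·0 + -3·0 = 2
h_6 = 2·2 + -3·1 + -2·0 + -3·0 + -3·0 = 1
h_7 = 2·1 + -3·2 + -2·1 + -3·0 + -3·0 = -6
h_8 = 2·-6 + -3·1 + -2·2 + -3·1 + -3·0 = -22
h_9 = 2·-22 + -3·-6 + -2·1 + -3·2 + -3·1 = -37
h_10 = 2·-37 + -3·-22 + -2·-6 + -3·1 + -3·2 = -5
h_11 = 2·-5 + -3·-37 + -2·-22 + -3·-6 + -3·1 = 160
h_12 = 2·160 + -3·-5 + -2·-37 + -3·-22 + -3·-6 = 493
h_13 = 2·493 + -3·160 + -2·-5 + -3·-37 + -3·-22 = 693
h_14 = 2·693 + -3·493 + -2·160 + -3·-5 + -3·-37 = -287
h_15 = 2·-287 + -3·693 + -2·493 + -3·160 + -3·-5 = -4104
h_16 = 2·-4104 + -3·-287 + -2·693 + -3·493 + -3·160 = -10692
h_17 = 2·-10692 + -3·-4104 + -2·-287 + -3·693 + -3·493 = -12056
h_18 = 2·-12056 + -3·-10692 + -2·-4104 + -3·-287 + -3·693 = 14954
h_19 = 2·14954 + -3·-12056 + -2·-10692 + -3·-4104 + -3·-287 = 100633
h_20 = 2·100633 + -3·14954 + -2·-12056 + -3·-10692 + -3·-4104 = 224904

224904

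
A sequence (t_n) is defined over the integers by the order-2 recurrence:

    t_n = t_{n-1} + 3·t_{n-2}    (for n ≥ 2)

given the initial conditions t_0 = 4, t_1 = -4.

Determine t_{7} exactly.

t_2 = 1·-4 + 3·4 = 8
t_3 = 1·8 + 3·-4 = -4
t_4 = 1·-4 + 3·8 = 20
t_5 = 1·20 + 3·-4 = 8
t_6 = 1·8 + 3·20 = 68
t_7 = 1·68 + 3·8 = 92

92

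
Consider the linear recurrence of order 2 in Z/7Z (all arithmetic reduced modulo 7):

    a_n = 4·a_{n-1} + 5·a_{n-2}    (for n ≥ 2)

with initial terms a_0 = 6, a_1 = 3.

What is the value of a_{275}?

a_2 = 4·3 + 5·6 = 0
a_3 = 4·0 + 5·3 = 1
a_4 = 4·1 + 5·0 = 4
a_5 = 4·4 + 5·1 = 0
a_6 = 4·0 + 5·4 = 6
a_7 = 4·6 + 5·0 = 3
(a_6, a_7) = (6, 3) = (a_0, a_1), so the sequence has period 6.
275 ≡ 5 (mod 6), hence a_275 = a_5 = 0.

0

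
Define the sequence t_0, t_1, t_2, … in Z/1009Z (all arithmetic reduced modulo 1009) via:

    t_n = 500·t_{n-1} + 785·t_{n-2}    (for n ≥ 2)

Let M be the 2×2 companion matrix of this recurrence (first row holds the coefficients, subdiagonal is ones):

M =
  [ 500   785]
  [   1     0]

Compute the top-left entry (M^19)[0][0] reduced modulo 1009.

721

(M^19)[0][0] is the top entry after applying M 19 times to the unit state (1, 0). Equivalently it is h_{20} for the auxiliary sequence (h_n) obeying the same recurrence with h_1 = 1 and h_i = 0 for 0 ≤ i < 1:
h_2 = 500·1 + 785·0 = 500
h_3 = 500·500 + 785·1 = 553
h_4 = 500·553 + 785·500 = 33
h_5 = 500·33 + 785·553 = 591
h_6 = 500·591 + 785·33 = 543
h_7 = 500·543 + 785·591 = 883
h_8 = 500·883 + 785·543 = 15
h_9 = 500·15 + 785·883 = 409
h_10 = 500·409 + 785·15 = 349
h_11 = 500·349 + 785·409 = 146
h_12 = 500·146 + 785·349 = 878
h_13 = 500·878 + 785·146 = 678
h_14 = 500·678 + 785·878 = 59
h_15 = 500·59 + 785·678 = 726
h_16 = 500·726 + 785·59 = 670
h_17 = 500·670 + 785·726 = 846
h_18 = 500·846 + 785·670 = 490
h_19 = 500·490 + 785·846 = 1
h_20 = 500·1 + 785·490 = 721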